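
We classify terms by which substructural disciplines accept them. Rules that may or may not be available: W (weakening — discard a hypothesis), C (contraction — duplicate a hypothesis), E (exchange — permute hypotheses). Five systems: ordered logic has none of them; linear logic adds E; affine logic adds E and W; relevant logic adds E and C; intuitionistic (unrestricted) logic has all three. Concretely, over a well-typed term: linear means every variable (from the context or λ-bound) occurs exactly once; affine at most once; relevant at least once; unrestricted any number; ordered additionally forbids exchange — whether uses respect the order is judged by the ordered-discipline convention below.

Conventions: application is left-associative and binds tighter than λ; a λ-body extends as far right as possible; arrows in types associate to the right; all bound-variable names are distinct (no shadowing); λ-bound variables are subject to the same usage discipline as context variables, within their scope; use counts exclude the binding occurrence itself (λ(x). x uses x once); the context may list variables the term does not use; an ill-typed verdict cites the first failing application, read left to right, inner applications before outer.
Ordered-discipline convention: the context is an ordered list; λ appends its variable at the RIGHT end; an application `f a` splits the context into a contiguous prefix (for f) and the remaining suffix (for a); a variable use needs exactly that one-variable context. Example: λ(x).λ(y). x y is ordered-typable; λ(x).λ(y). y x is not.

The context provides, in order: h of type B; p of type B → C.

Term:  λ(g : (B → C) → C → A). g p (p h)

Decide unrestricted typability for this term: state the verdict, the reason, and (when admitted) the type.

yes — typability at ((B → C) → C → A) → A is all that's needed; term : ((B → C) → C → A) → A
use counts: h ×1, p ×2, g [bound] ×1
order of uses: g, p, p, h
typing: well-typed — term : ((B → C) → C → A) → A
summary: ordered ✗ · linear ✗ · affine ✗ · relevant ✓ · unrestricted ✓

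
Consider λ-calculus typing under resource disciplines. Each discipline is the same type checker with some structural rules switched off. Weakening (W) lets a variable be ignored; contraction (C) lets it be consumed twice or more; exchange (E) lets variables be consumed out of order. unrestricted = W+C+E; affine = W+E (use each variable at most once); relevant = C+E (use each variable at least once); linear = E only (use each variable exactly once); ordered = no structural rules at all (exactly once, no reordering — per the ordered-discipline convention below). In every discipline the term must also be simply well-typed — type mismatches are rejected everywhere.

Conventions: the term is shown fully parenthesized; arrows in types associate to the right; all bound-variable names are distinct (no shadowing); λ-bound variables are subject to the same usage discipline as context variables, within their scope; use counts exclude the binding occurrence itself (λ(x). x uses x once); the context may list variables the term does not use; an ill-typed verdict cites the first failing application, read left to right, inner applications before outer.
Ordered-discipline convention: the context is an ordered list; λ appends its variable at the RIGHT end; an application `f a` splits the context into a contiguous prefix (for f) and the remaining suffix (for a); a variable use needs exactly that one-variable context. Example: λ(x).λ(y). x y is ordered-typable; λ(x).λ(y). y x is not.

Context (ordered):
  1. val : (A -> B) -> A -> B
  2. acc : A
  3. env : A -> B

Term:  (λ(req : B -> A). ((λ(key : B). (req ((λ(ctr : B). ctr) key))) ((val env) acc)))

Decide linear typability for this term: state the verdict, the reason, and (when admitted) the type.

yes — each of val, acc, env, req, key, ctr used exactly once; term : (B -> A) -> A
use counts: val: 1; acc: 1; env: 1; req (bound): 1; key (bound): 1; ctr (bound): 1
uses in reading order: req, ctr, key, val, env, acc
typing: the term checks, with type (B -> A) -> A
summary: ordered ✗, linear ✓, affine ✓, relevant ✓, unrestricted ✓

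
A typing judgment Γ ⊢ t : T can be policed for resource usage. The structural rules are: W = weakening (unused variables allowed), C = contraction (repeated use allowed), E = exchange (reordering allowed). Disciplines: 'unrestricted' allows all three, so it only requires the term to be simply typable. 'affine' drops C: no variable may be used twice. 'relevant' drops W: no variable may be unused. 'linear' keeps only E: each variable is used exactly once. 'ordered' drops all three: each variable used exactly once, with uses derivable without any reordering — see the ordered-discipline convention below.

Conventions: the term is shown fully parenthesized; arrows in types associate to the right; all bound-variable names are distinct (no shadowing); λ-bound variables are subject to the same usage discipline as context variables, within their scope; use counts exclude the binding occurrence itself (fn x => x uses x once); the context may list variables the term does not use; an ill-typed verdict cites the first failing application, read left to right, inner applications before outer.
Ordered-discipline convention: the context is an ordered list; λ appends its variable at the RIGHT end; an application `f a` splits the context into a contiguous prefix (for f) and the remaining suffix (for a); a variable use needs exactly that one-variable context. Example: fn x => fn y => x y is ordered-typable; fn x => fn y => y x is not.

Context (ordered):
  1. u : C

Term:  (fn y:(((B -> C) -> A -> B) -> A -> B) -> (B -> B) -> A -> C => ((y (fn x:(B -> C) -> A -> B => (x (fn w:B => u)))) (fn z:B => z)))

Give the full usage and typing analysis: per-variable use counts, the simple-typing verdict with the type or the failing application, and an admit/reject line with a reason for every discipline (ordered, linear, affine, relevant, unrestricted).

usage: u ×1, y (λ-bound) ×1, x (λ-bound) ×1, w (λ-bound) ×0, z (λ-bound) ×1
order of uses: y, x, u, z
typing: well-typed — term : ((((B -> C) -> A -> B) -> A -> B) -> (B -> B) -> A -> C) -> A -> C
ordered: ✗, w never used (weakening)
linear: ✗, w never used (weakening)
affine: ✓, at most one use each (u, y, x, w, z)
relevant: ✗, w never used (weakening)
unrestricted: ✓, type-checks (((((B -> C) -> A -> B) -> A -> B) -> (B -> B) -> A -> C) -> A -> C) and nothing is barred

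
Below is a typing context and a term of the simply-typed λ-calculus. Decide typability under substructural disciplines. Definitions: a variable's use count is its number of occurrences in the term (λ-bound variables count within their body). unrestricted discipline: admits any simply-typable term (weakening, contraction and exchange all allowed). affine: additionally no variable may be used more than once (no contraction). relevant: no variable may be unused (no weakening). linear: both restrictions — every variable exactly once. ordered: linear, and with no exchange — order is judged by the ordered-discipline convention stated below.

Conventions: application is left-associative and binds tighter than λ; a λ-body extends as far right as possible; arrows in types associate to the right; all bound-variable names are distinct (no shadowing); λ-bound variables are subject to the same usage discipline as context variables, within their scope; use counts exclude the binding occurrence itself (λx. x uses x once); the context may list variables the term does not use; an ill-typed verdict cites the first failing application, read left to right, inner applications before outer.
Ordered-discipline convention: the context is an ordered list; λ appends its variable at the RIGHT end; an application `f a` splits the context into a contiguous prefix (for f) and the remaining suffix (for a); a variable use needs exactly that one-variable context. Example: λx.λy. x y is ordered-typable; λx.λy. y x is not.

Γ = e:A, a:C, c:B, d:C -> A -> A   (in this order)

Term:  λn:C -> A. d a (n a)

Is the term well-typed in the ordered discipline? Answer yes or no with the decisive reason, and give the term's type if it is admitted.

no — repeated use of a ×2; unused: e, c — weakening required
variable uses: e=0, a=2, c=0, d=1, n [bound]=1
left-to-right use order: d, a, n, a
typing: well-typed — term : (C -> A) -> A
summary: ordered ✗ | linear ✗ | affine ✗ | relevant ✗ | unrestricted ✓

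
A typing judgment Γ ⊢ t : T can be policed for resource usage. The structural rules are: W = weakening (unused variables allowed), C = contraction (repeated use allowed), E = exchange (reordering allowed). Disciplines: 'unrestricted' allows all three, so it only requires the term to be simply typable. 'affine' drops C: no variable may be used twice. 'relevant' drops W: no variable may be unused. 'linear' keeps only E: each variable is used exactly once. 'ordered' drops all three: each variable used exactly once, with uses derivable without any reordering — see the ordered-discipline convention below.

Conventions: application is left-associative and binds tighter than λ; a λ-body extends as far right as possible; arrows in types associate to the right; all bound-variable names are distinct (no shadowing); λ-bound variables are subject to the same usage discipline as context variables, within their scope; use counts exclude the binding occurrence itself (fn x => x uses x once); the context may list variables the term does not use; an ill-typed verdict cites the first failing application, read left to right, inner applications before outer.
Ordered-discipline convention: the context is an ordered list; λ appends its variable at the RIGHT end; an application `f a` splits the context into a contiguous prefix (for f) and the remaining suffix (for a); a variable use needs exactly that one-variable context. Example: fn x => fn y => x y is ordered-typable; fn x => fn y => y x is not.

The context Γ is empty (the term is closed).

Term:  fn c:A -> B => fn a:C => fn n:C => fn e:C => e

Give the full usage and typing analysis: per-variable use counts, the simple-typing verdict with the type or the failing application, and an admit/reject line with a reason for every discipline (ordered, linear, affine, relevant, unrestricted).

counts: c [bound]: 0×; a [bound]: 0×; n [bound]: 0×; e [bound]: 1×
order of uses: e
typing: ✓ — (A -> B) -> C -> C -> C -> C
ordered: ✗, c, a, n never used (weakening)
linear: ✗, c, a, n never used (weakening)
affine: ✓, c, a, n, e: no repeats, contraction unneeded
relevant: ✗, c, a, n never used (weakening)
unrestricted: ✓, well-typed at (A -> B) -> C -> C -> C -> C; no restrictions here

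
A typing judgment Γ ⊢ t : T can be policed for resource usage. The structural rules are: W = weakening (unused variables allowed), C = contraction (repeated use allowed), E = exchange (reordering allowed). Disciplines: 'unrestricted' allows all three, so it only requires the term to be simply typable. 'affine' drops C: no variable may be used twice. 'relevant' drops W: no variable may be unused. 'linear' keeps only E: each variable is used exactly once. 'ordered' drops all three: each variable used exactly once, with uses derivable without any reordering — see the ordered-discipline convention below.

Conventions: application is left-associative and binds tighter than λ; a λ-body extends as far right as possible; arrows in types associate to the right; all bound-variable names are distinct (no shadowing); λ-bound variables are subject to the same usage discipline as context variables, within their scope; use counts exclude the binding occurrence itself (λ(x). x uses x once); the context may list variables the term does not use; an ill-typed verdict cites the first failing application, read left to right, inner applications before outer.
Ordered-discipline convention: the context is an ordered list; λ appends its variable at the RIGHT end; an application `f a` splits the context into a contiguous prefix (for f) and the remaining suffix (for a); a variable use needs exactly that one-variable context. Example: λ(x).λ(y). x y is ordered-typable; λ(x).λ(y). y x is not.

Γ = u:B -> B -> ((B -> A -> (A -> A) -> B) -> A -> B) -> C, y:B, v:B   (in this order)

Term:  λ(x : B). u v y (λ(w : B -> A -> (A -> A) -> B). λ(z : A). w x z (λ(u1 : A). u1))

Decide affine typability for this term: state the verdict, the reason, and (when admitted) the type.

yes — at most one use each (u, y, v, x, w, z, u1); term : B -> C
counts: u ×1; y ×1; v ×1; x (λ-bound) ×1; w (λ-bound) ×1; z (λ-bound) ×1; u1 (λ-bound) ×1
order of uses: u, v, y, w, x, z, u1
typing: well-typed at B -> C
across the five disciplines: ordered ✗; linear ✓; affine ✓; relevant ✓; unrestricted ✓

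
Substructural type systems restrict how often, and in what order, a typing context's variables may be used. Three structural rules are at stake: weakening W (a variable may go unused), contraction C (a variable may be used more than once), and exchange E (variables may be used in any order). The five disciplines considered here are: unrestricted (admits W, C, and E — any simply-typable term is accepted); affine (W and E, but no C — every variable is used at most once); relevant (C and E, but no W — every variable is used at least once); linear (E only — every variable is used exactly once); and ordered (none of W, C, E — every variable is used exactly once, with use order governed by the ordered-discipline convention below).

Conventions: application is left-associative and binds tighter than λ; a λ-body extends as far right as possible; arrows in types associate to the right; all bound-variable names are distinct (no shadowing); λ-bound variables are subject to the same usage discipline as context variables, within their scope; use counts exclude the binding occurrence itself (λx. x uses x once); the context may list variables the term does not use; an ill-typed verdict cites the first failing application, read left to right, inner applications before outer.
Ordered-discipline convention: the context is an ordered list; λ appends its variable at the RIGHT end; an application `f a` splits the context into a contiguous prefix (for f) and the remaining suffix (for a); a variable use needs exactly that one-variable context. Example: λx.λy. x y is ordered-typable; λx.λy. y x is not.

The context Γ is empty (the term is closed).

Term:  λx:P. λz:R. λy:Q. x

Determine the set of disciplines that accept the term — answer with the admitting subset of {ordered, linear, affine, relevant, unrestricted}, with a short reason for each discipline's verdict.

admitted by: affine, unrestricted
variable uses: x (bound) ×1, z (bound) ×0, y (bound) ×0
left-to-right use order: x
typing: well-typed at P -> R -> Q -> P
ordered ✗ (unused: z, y — weakening required)
linear ✗ (unused: z, y — weakening required)
affine ✓ (no duplicate uses among x, z, y)
relevant ✗ (unused: z, y — weakening required)
unrestricted ✓ (typability at P -> R -> Q -> P is all that's needed)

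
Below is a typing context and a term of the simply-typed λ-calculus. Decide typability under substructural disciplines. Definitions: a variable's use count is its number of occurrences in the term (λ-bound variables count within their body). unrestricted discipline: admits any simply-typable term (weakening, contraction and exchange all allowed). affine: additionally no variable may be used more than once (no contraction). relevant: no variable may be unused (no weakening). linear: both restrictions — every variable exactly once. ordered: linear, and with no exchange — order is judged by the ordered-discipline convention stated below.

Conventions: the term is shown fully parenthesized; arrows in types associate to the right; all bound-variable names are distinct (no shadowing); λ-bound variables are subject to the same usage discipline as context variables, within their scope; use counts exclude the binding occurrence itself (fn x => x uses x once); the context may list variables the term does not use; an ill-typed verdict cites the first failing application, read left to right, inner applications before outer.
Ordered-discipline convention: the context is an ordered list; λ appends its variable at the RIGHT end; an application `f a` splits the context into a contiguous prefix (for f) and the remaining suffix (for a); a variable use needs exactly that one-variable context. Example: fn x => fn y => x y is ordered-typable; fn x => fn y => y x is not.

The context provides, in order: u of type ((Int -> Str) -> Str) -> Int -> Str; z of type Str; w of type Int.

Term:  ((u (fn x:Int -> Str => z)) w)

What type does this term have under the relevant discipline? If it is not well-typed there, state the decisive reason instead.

not well-typed under relevant — x never used (weakening)
counts: u: 1, z: 1, w: 1, x [bound]: 0
uses in reading order: u, z, w
typing: well-typed at Str
per-discipline verdicts: ordered ✗ · linear ✗ · affine ✓ · relevant ✗ · unrestricted ✓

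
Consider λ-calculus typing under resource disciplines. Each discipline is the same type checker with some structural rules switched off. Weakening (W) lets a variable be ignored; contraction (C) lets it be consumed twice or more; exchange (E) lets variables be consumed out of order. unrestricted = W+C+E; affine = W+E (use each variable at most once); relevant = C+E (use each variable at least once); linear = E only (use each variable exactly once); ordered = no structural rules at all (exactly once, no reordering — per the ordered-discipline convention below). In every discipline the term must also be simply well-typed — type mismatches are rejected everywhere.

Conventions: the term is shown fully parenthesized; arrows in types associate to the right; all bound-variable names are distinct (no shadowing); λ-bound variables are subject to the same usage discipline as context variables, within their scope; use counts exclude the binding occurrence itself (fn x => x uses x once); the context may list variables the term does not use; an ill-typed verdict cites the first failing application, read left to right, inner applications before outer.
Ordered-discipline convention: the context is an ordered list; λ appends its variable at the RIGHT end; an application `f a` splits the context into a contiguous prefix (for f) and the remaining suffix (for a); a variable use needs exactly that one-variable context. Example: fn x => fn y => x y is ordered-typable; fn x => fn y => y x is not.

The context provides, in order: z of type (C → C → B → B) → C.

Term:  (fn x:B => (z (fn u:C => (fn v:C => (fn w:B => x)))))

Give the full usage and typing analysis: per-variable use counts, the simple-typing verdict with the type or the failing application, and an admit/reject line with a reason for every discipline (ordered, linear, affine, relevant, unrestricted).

variable uses: z: 1, x [bound]: 1, u [bound]: 0, v [bound]: 0, w [bound]: 0
uses in reading order: z, x
typing: well-typed at B → C
ordered: ✗, needs weakening: u, v, w unused
linear: ✗, needs weakening: u, v, w unused
affine: ✓, at most one use each (z, x, u, v, w)
relevant: ✗, needs weakening: u, v, w unused
unrestricted: ✓, simply typable at B → C; W, C, E all held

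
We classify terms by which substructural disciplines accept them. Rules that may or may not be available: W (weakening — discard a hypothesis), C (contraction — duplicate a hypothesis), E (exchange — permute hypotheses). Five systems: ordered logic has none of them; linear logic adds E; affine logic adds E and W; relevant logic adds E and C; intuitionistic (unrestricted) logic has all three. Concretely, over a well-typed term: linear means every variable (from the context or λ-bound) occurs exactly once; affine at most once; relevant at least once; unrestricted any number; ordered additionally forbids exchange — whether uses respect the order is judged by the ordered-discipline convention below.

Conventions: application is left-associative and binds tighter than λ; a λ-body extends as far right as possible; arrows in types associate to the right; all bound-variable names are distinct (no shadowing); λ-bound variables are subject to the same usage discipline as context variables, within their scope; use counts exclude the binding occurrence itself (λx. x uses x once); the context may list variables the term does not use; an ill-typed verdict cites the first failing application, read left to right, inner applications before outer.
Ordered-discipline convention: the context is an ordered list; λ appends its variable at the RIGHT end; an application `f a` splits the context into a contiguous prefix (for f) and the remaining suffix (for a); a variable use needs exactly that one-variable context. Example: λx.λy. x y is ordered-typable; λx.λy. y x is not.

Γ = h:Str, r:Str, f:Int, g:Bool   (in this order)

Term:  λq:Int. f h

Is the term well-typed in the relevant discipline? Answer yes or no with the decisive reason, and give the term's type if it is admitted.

no — a type mismatch blocks all five
counts: h ×1, r ×0, f ×1, g ×0, q [bound] ×0
uses in reading order: f, h
typing: ill-typed: non-function type Int applied to an argument
all disciplines: ordered ✗ · linear ✗ · affine ✗ · relevant ✗ · unrestricted ✗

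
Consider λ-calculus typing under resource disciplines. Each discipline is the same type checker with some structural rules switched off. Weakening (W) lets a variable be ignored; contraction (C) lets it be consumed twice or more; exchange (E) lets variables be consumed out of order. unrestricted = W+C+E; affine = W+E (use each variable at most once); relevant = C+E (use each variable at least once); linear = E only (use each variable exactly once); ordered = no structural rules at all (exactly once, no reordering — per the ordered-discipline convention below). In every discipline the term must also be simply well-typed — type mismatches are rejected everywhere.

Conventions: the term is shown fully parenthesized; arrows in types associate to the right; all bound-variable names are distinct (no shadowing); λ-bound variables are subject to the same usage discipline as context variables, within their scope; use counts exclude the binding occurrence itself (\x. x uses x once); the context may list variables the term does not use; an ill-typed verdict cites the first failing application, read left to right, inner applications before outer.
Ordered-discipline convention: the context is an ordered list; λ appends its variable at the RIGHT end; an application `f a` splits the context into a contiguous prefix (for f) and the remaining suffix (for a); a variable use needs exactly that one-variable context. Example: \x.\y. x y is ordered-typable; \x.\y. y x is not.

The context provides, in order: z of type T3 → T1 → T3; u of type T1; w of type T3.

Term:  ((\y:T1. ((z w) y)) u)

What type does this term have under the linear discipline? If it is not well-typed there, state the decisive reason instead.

term : T3
usage: z=1, u=1, w=1, y (bound)=1
uses in reading order: z, w, y, u
typing: well-typed at T3
per-discipline verdicts: ordered ✗; linear ✓; affine ✓; relevant ✓; unrestricted ✓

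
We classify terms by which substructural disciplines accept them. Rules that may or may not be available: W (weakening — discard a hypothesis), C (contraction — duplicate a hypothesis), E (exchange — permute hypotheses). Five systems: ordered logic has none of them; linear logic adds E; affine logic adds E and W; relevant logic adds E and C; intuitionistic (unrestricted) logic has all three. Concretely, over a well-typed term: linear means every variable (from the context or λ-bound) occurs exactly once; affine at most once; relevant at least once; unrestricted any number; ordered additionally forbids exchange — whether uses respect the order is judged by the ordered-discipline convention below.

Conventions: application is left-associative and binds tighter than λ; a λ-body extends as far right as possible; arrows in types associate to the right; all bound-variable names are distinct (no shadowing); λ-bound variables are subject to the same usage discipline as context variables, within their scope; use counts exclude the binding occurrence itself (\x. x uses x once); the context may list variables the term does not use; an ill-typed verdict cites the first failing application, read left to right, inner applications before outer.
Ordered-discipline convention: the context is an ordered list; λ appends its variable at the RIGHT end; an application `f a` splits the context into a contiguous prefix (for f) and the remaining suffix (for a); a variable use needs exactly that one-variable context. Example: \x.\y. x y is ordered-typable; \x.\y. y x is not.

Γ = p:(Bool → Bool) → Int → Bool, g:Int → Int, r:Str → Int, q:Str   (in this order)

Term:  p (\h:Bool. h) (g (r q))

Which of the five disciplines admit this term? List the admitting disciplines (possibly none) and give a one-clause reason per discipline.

admitted by: ordered, linear, affine, relevant, unrestricted
counts: p=1, g=1, r=1, q=1, h (λ-bound)=1
uses in reading order: p, h, g, r, q
typing: well-typed — term : Bool
ordered: ✓ — single-use (p, g, r, q, h), ordered derivation ok
linear: ✓ — exactly-once usage across p, g, r, q, h
affine: ✓ — p, g, r, q, h: no repeats, contraction unneeded
relevant: ✓ — at least one use each (p, g, r, q, h)
unrestricted: ✓ — type-checks (Bool) and nothing is barred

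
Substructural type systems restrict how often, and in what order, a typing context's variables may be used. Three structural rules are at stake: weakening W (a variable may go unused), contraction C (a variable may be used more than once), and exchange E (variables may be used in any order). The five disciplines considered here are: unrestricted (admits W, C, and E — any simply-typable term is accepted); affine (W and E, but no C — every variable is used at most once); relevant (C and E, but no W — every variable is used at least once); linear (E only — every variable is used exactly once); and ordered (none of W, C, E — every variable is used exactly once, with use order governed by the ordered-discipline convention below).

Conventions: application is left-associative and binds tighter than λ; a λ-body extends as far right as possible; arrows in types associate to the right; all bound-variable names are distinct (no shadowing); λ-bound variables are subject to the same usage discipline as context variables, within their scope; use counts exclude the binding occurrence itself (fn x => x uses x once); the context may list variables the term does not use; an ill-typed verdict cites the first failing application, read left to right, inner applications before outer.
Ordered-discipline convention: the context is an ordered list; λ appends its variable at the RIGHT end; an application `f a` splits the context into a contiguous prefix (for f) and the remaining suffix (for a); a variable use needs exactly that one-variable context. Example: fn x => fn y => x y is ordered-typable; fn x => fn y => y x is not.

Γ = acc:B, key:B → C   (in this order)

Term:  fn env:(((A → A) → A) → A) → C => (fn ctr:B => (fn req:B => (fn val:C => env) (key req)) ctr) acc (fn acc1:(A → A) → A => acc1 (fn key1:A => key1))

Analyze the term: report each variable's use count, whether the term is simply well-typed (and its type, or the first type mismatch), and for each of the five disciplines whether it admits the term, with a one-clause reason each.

counts: acc: 1×; key: 1×; env (λ-bound): 1×; ctr (λ-bound): 1×; req (λ-bound): 1×; val (λ-bound): 0×; acc1 (λ-bound): 1×; key1 (λ-bound): 1×
use order (left to right): env, key, req, ctr, acc, acc1, key1
typing: ✓ — ((((A → A) → A) → A) → C) → C
ordered ✗ (needs weakening: val unused)
linear ✗ (needs weakening: val unused)
affine ✓ (no duplicate uses among acc, key, env, ctr, req, val, acc1, key1)
relevant ✗ (needs weakening: val unused)
unrestricted ✓ (typability at ((((A → A) → A) → A) → C) → C is all that's needed)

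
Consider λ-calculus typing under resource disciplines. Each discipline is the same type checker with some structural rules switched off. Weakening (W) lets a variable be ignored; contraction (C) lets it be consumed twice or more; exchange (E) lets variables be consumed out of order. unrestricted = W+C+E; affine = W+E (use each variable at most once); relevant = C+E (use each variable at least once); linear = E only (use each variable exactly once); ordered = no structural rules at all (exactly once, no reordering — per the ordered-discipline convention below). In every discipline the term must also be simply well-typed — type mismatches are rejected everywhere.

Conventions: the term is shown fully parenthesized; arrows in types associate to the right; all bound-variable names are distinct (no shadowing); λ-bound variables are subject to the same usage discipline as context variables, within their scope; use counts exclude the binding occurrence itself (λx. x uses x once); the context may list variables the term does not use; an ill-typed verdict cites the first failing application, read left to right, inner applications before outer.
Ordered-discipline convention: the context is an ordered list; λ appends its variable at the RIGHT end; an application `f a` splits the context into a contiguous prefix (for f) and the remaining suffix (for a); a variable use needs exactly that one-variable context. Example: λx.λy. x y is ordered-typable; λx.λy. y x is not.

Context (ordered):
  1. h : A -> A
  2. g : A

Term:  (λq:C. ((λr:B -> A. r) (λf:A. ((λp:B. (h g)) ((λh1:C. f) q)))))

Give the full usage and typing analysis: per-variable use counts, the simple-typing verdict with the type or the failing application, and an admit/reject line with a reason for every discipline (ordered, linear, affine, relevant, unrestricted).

usage: h: 1, g: 1, q (λ-bound): 1, r (λ-bound): 1, f (λ-bound): 1, p (λ-bound): 0, h1 (λ-bound): 0
uses in reading order: r, h, g, f, q
typing: ill-typed: an application expects B but receives A
ordered: ✗ — the type mismatch rejects it
linear: ✗ — not simply typable
affine: ✗ — fails simple typing
relevant: ✗ — a type mismatch blocks all five
unrestricted: ✗ — the type mismatch rejects it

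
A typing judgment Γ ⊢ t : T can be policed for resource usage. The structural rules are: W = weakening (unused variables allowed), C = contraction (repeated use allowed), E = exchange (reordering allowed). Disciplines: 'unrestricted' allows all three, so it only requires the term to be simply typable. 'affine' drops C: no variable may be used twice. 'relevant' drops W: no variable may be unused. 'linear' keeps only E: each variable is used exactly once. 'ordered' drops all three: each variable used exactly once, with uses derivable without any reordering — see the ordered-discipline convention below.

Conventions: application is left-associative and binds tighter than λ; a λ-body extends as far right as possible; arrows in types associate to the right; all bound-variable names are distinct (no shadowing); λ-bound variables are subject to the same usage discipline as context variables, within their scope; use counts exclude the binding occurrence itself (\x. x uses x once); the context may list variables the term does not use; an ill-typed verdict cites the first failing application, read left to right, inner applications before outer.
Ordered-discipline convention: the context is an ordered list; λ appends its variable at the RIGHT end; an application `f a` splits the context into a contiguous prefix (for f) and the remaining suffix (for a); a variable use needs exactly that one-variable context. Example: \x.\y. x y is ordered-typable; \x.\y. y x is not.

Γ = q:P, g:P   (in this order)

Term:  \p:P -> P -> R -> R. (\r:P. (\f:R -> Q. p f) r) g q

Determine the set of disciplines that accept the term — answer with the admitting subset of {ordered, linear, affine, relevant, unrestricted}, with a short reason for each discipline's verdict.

accepted by: none
counts: q: 1×; g: 1×; p (λ-bound): 1×; r (λ-bound): 1×; f (λ-bound): 1×
order of uses: p, f, r, g, q
typing: ill-typed: a function awaiting P gets R -> Q
ordered: ✗ — not simply typable
linear: ✗ — fails simple typing
affine: ✗ — a type mismatch blocks all five
relevant: ✗ — the type mismatch rejects it
unrestricted: ✗ — not simply typable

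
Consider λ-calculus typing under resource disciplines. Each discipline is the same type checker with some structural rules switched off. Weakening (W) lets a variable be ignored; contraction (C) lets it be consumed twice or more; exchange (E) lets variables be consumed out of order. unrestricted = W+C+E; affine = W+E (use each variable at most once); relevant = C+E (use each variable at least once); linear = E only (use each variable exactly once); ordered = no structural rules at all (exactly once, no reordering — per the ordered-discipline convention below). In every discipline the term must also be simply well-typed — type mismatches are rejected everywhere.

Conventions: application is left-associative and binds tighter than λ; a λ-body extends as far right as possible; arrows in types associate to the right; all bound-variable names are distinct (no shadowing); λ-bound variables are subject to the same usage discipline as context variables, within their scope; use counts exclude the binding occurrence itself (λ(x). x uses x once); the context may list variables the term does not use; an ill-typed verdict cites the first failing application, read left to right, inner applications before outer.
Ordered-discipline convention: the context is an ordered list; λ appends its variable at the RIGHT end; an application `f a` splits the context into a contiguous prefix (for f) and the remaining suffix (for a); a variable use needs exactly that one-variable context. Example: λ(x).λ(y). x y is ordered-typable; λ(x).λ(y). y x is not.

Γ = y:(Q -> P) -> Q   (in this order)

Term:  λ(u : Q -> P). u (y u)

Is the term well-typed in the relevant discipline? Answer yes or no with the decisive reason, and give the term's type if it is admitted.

yes — y, u: all used, weakening unneeded; term : (Q -> P) -> P
variable uses: y ×1; u (λ-bound) ×2
left-to-right use order: u, y, u
typing: well-typed — term : (Q -> P) -> P
across the five disciplines: ordered ✗ | linear ✗ | affine ✗ | relevant ✓ | unrestricted ✓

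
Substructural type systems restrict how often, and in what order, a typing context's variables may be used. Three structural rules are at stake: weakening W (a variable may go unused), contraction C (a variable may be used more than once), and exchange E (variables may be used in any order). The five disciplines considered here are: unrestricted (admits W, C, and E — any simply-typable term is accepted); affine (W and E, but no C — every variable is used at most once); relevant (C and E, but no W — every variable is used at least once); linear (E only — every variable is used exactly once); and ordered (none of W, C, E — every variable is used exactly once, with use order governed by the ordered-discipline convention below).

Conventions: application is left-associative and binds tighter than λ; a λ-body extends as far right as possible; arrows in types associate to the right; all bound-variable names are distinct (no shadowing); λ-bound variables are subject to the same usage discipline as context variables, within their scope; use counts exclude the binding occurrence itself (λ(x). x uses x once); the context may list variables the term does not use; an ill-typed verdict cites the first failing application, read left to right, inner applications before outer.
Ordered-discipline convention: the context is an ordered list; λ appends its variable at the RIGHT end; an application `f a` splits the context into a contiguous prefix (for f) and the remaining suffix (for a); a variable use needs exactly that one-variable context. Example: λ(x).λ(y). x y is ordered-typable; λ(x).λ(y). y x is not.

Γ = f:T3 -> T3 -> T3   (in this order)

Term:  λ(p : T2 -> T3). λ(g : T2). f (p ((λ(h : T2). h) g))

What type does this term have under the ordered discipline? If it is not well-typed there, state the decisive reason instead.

term : (T2 -> T3) -> T2 -> T3 -> T3
usage: f ×1; p [bound] ×1; g [bound] ×1; h [bound] ×1
order of uses: f, p, h, g
typing: well-typed — term : (T2 -> T3) -> T2 -> T3 -> T3
per-discipline verdicts: ordered ✓ | linear ✓ | affine ✓ | relevant ✓ | unrestricted ✓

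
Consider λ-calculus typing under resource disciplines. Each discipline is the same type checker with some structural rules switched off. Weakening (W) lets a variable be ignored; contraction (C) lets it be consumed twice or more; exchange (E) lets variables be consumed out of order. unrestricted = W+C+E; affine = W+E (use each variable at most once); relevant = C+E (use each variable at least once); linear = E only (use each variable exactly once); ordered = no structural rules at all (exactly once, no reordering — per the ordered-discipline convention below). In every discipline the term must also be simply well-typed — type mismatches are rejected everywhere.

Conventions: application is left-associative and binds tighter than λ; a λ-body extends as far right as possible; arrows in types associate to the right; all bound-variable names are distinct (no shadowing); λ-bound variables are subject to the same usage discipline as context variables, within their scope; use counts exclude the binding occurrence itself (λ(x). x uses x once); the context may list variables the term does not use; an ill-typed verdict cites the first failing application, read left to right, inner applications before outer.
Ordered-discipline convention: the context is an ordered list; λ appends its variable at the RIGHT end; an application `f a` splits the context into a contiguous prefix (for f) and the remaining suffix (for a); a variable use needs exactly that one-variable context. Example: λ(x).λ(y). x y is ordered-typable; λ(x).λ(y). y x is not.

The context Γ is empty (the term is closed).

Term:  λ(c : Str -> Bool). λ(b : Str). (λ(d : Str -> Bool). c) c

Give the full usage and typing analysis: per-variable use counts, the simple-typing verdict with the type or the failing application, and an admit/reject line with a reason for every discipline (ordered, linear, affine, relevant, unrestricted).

counts: c (λ-bound): 2×; b (λ-bound): 0×; d (λ-bound): 0×
uses in reading order: c, c
typing: well-typed — term : (Str -> Bool) -> Str -> Str -> Bool
ordered ✗ (c ×2 used more than once (contraction); b, d left unused)
linear ✗ (c ×2 used more than once (contraction); b, d left unused)
affine ✗ (c ×2 used more than once (contraction))
relevant ✗ (b, d left unused)
unrestricted ✓ (typability at (Str -> Bool) -> Str -> Str -> Bool is all that's needed)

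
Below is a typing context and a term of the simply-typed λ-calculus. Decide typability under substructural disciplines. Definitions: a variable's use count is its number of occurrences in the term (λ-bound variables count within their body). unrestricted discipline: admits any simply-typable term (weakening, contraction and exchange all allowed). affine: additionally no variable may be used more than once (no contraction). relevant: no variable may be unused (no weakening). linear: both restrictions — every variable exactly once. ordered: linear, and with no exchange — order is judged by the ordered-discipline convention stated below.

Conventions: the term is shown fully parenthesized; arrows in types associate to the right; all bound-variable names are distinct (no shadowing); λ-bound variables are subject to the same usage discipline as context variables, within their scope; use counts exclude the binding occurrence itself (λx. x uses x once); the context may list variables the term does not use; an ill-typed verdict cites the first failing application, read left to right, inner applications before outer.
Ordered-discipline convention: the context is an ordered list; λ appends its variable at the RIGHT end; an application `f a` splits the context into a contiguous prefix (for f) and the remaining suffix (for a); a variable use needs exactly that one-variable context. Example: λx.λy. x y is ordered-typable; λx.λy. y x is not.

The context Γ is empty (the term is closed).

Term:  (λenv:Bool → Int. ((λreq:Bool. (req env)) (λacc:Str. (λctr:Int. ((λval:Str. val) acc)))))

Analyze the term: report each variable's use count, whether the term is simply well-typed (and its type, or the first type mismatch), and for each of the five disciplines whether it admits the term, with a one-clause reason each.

usage: env (bound)=1; req (bound)=1; acc (bound)=1; ctr (bound)=0; val (bound)=1
uses in reading order: req, env, val, acc
typing: ill-typed: applying a non-function (Bool)
ordered: ✗, fails simple typing
linear: ✗, a type mismatch blocks all five
affine: ✗, the type mismatch rejects it
relevant: ✗, not simply typable
unrestricted: ✗, fails simple typing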